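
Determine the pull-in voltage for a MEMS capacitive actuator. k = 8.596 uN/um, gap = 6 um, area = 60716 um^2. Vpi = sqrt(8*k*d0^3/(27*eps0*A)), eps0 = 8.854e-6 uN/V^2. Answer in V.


Step 1: Compute numerator: 8 * k * d0^3 = 8 * 8.596 * 6^3 = 14853.888
Step 2: Compute denominator: 27 * eps0 * A = 27 * 8.854e-6 * 60716 = 14.514646
Step 3: Vpi = sqrt(14853.888 / 14.514646)
Vpi = 31.99 V


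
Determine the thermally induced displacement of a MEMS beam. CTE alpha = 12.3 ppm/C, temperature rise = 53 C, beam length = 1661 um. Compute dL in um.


Step 1: Convert CTE: alpha = 12.3 ppm/C = 12.3e-6 /C
Step 2: dL = 12.3e-6 * 53 * 1661
dL = 1.0828 um


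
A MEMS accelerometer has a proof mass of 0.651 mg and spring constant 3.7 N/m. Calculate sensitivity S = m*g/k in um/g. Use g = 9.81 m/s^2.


Step 1: Convert mass: m = 0.651 mg = 6.51e-07 kg
Step 2: S = m * g / k = 6.51e-07 * 9.81 / 3.7
Step 3: S = 1.73e-06 m/g
Step 4: Convert to um/g: S = 1.726 um/g


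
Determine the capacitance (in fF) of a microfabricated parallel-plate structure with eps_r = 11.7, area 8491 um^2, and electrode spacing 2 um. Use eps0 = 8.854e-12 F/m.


Step 1: Convert area to m^2: A = 8491e-12 m^2
Step 2: Convert gap to m: d = 2e-6 m
Step 3: C = eps0 * eps_r * A / d
C = 8.854e-12 * 11.7 * 8491e-12 / 2e-6
Step 4: Convert to fF (multiply by 1e15).
C = 439.8 fF


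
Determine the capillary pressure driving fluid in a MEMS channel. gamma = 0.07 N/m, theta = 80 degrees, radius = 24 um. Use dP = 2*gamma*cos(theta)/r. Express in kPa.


Step 1: cos(80 deg) = 0.1736
Step 2: Convert r to m: r = 24e-6 m
Step 3: dP = 2 * 0.07 * 0.1736 / 24e-6 = 1012.7 Pa
Step 4: Convert Pa to kPa (divide by 1000).
dP = 1.01 kPa


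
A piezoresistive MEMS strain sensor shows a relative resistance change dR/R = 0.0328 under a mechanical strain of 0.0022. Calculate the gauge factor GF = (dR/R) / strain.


Step 1: Identify values.
dR/R = 0.0328, strain = 0.0022
Step 2: GF = (dR/R) / strain = 0.0328 / 0.0022
GF = 14.9


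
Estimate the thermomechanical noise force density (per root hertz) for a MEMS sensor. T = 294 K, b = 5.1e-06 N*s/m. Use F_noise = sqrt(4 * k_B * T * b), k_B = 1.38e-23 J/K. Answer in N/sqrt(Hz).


Step 1: Compute 4 * k_B * T * b
= 4 * 1.38e-23 * 294 * 5.1e-06
= 8.2767e-26 N^2/Hz
Step 2: F_noise = sqrt(8.2767e-26)
F_noise = 2.88e-13 N/sqrt(Hz)


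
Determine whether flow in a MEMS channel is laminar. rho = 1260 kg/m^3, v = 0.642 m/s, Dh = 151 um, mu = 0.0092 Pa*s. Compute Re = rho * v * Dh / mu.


Step 1: Convert Dh to meters: Dh = 151e-6 m
Step 2: Re = rho * v * Dh / mu
Re = 1260 * 0.642 * 151e-6 / 0.0092
Re = 13.277
Since Re = 13.277 is below ~2300, the flow is laminar.


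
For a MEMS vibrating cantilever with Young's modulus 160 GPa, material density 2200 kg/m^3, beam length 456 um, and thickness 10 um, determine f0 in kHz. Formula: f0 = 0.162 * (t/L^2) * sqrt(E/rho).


Step 1: Convert units to SI.
t_SI = 10e-6 m, L_SI = 456e-6 m
Step 2: Calculate sqrt(E/rho).
sqrt(160e9 / 2200) = 8528.03 m/s
Step 3: Compute f0.
f0 = 0.162 * 10e-6 / (456e-6)^2 * 8528.03 = 66440.7 Hz = 66.44 kHz


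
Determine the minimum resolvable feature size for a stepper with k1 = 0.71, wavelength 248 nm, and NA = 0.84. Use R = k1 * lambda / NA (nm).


Step 1: Identify values: k1 = 0.71, lambda = 248 nm, NA = 0.84
Step 2: R = k1 * lambda / NA
R = 0.71 * 248 / 0.84
R = 209.6 nm


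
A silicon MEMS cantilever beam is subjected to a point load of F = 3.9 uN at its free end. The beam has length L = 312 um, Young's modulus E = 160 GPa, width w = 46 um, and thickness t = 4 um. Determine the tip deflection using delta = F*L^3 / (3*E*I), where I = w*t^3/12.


Step 1: Calculate the second moment of area.
I = w * t^3 / 12 = 46 * 4^3 / 12 = 245.3333 um^4
Step 2: Convert E to consistent units (1 GPa = 1000 uN/um^2).
E = 160 GPa = 160000 uN/um^2
Step 3: Calculate tip deflection.
delta = F * L^3 / (3 * E * I)
delta = 3.9 * 312^3 / (3 * 160000 * 245.3333)
delta = 1.0058 um


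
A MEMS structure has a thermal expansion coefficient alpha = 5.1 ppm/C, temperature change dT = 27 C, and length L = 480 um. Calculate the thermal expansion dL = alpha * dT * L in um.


Step 1: Convert CTE: alpha = 5.1 ppm/C = 5.1e-6 /C
Step 2: dL = 5.1e-6 * 27 * 480
dL = 0.0661 um


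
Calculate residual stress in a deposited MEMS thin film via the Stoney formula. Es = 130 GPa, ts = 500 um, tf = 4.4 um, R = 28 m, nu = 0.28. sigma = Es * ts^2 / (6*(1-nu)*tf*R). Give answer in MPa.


Step 1: Compute numerator: Es * ts^2 = 130 * 500^2 = 32500000 (GPa*um^2)
Step 2: Compute denominator (R in um): 6*(1-nu)*tf*R = 6*0.72*4.4*28e6 = 532224000.0 (um^2)
Step 3: sigma (GPa) = 32500000 / 532224000.0 = 6.1065e-02 GPa
Step 4: Convert to MPa (x1000): sigma = 61.1 MPa


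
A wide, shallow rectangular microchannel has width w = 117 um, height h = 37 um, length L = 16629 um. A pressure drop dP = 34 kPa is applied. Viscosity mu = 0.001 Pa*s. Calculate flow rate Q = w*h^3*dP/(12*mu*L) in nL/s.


Step 1: Convert all dimensions to SI (meters).
w = 117e-6 m, h = 37e-6 m, L = 16629e-6 m, dP = 34e3 Pa
Step 2: Q = w * h^3 * dP / (12 * mu * L)
Q = 117e-6 * (37e-6)^3 * 34e3 / (12 * 0.001 * 16629e-6) = 1.0097703e-09 m^3/s
Step 3: Convert Q from m^3/s to nL/s (1 m^3 = 1e12 nL, so multiply by 1e12).
Q = 1009.77 nL/s


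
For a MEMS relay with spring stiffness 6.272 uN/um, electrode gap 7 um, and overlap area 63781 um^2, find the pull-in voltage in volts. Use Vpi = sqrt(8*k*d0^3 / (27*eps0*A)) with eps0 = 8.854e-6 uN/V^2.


Step 1: Compute numerator: 8 * k * d0^3 = 8 * 6.272 * 7^3 = 17210.368
Step 2: Compute denominator: 27 * eps0 * A = 27 * 8.854e-6 * 63781 = 15.247358
Step 3: Vpi = sqrt(17210.368 / 15.247358)
Vpi = 33.6 V


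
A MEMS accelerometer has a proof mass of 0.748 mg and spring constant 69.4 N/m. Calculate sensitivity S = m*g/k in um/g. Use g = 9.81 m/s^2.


Step 1: Convert mass: m = 0.748 mg = 7.48e-07 kg
Step 2: S = m * g / k = 7.48e-07 * 9.81 / 69.4
Step 3: S = 1.06e-07 m/g
Step 4: Convert to um/g: S = 0.106 um/g


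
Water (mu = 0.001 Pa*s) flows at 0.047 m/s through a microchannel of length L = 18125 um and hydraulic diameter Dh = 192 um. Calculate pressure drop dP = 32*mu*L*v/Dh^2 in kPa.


Step 1: Convert to SI: L = 18125e-6 m, Dh = 192e-6 m
Step 2: dP = 32 * 0.001 * 18125e-6 * 0.047 / (192e-6)^2
Step 3: dP = 739.47 Pa
Step 4: Convert to kPa: dP = 0.74 kPa


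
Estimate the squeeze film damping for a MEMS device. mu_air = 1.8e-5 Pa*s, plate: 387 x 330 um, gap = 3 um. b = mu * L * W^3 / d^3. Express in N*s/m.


Step 1: Convert to SI.
L = 387e-6 m, W = 330e-6 m, d = 3e-6 m
Step 2: W^3 = (330e-6)^3 = 3.59e-11 m^3
Step 3: d^3 = (3e-6)^3 = 2.70e-17 m^3
Step 4: b = 1.8e-5 * 387e-6 * 3.59e-11 / 2.70e-17
b = 9.27e-03 N*s/m


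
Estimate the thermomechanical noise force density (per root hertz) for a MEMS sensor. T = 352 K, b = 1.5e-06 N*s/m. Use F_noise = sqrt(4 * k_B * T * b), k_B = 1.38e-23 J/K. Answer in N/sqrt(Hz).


Step 1: Compute 4 * k_B * T * b
= 4 * 1.38e-23 * 352 * 1.5e-06
= 2.9146e-26 N^2/Hz
Step 2: F_noise = sqrt(2.9146e-26)
F_noise = 1.71e-13 N/sqrt(Hz)


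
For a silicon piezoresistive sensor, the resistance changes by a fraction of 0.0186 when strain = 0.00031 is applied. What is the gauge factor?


Step 1: Identify values.
dR/R = 0.0186, strain = 0.00031
Step 2: GF = (dR/R) / strain = 0.0186 / 0.00031
GF = 60.0


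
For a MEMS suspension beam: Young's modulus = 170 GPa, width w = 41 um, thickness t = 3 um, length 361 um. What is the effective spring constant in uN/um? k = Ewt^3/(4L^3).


Step 1: Convert E to consistent units (1 GPa = 1000 uN/um^2).
E = 170 GPa = 170000 uN/um^2
Step 2: Compute t^3 = 3^3 = 27
Step 3: Compute L^3 = 361^3 = 47045881
Step 4: k = 170000 * 41 * 27 / (4 * 47045881)
k = 1.0 uN/um


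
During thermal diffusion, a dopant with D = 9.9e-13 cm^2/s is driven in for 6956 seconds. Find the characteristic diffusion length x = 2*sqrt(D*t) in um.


Step 1: Compute D*t = 9.9e-13 * 6956 = 6.88644e-09 cm^2
Step 2: sqrt(D*t) = 8.2985e-05 cm
Step 3: x = 2 * 8.2985e-05 cm = 1.6597e-04 cm
Step 4: Convert to um (1 cm = 1e4 um): x = 1.66 um


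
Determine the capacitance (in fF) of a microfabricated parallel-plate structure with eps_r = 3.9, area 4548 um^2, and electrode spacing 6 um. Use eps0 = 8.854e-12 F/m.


Step 1: Convert area to m^2: A = 4548e-12 m^2
Step 2: Convert gap to m: d = 6e-6 m
Step 3: C = eps0 * eps_r * A / d
C = 8.854e-12 * 3.9 * 4548e-12 / 6e-6
Step 4: Convert to fF (multiply by 1e15).
C = 26.17 fF


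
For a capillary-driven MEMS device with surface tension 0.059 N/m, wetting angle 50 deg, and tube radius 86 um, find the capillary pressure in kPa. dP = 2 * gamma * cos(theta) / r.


Step 1: cos(50 deg) = 0.6428
Step 2: Convert r to m: r = 86e-6 m
Step 3: dP = 2 * 0.059 * 0.6428 / 86e-6 = 882.0 Pa
Step 4: Convert Pa to kPa (divide by 1000).
dP = 0.88 kPa


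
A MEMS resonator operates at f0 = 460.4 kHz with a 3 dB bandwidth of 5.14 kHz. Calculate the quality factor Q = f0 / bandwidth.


Step 1: Q = f0 / bandwidth
Step 2: Q = 460.4 / 5.14
Q = 89.6


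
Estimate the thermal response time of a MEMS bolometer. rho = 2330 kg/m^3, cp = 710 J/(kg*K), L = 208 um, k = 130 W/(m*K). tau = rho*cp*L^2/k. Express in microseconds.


Step 1: Convert L to m: L = 208e-6 m
Step 2: L^2 = (208e-6)^2 = 4.3264e-08 m^2
Step 3: tau = 2330 * 710 * 4.3264e-08 / 130 = 5.5055104e-04 s
Step 4: Convert to microseconds (multiply by 1e6).
tau = 550.551 us


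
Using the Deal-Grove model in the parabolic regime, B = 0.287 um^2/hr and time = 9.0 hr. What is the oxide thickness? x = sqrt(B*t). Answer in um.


Step 1: Compute B*t = 0.287 * 9.0 = 2.583
Step 2: x = sqrt(2.583)
x = 1.607 um


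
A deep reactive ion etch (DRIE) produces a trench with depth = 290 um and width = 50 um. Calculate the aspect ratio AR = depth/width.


Step 1: AR = depth / width
Step 2: AR = 290 / 50
AR = 5.8


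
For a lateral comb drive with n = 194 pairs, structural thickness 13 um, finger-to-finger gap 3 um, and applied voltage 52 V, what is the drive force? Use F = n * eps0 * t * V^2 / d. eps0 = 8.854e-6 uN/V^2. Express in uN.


Step 1: Parameters: n=194, eps0=8.854e-6 uN/V^2, t=13 um, V=52 V, d=3 um
Step 2: V^2 = 2704
Step 3: F = 194 * 8.854e-6 * 13 * 2704 / 3
F = 20.127 uN


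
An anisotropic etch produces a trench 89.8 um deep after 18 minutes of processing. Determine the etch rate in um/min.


Step 1: Etch rate = depth / time
Step 2: rate = 89.8 / 18
rate = 4.989 um/min


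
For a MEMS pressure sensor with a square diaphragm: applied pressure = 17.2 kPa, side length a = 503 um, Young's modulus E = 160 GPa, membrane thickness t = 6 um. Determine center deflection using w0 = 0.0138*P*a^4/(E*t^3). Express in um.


Step 1: Convert pressure to compatible units (E is in GPa, so P in GPa).
P = 17.2 kPa = 17.2e-6 GPa
Step 2: Compute numerator: 0.0138 * P * a^4.
a^4 = 503^4 = 64013554081
numerator = 0.0138 * 17.2e-6 * 64013554081 = 1.51943e+04
Step 3: Compute denominator: E * t^3 = 160 * 6^3 = 34560
Step 4: w0 = numerator / denominator = 1.51943e+04 / 34560 = 0.4396 um


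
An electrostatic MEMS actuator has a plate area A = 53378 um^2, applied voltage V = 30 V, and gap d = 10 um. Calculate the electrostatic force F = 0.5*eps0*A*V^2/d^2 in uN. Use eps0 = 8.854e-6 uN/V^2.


Step 1: Identify parameters.
eps0 = 8.854e-6 uN/V^2, A = 53378 um^2, V = 30 V, d = 10 um
Step 2: Compute V^2 = 30^2 = 900
Step 3: Compute d^2 = 10^2 = 100
Step 4: F = 0.5 * 8.854e-6 * 53378 * 900 / 100
F = 2.127 uN


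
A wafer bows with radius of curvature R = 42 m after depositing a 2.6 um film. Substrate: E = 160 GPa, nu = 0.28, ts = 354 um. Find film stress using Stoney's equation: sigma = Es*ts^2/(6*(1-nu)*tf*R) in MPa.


Step 1: Compute numerator: Es * ts^2 = 160 * 354^2 = 20050560 (GPa*um^2)
Step 2: Compute denominator (R in um): 6*(1-nu)*tf*R = 6*0.72*2.6*42e6 = 471744000.0 (um^2)
Step 3: sigma (GPa) = 20050560 / 471744000.0 = 4.2503e-02 GPa
Step 4: Convert to MPa (x1000): sigma = 42.5 MPa


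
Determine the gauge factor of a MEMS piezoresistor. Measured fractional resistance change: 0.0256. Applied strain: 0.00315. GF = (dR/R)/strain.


Step 1: Identify values.
dR/R = 0.0256, strain = 0.00315
Step 2: GF = (dR/R) / strain = 0.0256 / 0.00315
GF = 8.1


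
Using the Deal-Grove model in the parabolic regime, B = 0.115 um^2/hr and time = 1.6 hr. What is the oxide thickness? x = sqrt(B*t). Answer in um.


Step 1: Compute B*t = 0.115 * 1.6 = 0.184
Step 2: x = sqrt(0.184)
x = 0.429 um


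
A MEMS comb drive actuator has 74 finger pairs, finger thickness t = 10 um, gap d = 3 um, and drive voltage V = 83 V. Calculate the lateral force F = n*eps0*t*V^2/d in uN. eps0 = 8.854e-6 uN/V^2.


Step 1: Parameters: n=74, eps0=8.854e-6 uN/V^2, t=10 um, V=83 V, d=3 um
Step 2: V^2 = 6889
Step 3: F = 74 * 8.854e-6 * 10 * 6889 / 3
F = 15.045 uN


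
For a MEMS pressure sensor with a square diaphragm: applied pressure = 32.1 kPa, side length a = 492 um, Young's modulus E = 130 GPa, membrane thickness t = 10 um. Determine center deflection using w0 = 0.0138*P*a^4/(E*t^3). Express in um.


Step 1: Convert pressure to compatible units (E is in GPa, so P in GPa).
P = 32.1 kPa = 32.1e-6 GPa
Step 2: Compute numerator: 0.0138 * P * a^4.
a^4 = 492^4 = 58594980096
numerator = 0.0138 * 32.1e-6 * 58594980096 = 2.59564e+04
Step 3: Compute denominator: E * t^3 = 130 * 10^3 = 130000
Step 4: w0 = numerator / denominator = 2.59564e+04 / 130000 = 0.1997 um


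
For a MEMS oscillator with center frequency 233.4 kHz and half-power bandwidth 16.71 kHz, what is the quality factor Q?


Step 1: Q = f0 / bandwidth
Step 2: Q = 233.4 / 16.71
Q = 14.0


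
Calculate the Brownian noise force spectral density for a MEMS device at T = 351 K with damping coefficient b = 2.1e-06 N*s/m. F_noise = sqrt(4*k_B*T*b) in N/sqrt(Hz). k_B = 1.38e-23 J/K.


Step 1: Compute 4 * k_B * T * b
= 4 * 1.38e-23 * 351 * 2.1e-06
= 4.0688e-26 N^2/Hz
Step 2: F_noise = sqrt(4.0688e-26)
F_noise = 2.02e-13 N/sqrt(Hz)


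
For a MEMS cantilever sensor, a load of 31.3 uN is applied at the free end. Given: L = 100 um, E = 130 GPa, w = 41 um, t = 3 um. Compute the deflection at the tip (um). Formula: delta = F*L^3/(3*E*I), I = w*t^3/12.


Step 1: Calculate the second moment of area.
I = w * t^3 / 12 = 41 * 3^3 / 12 = 92.25 um^4
Step 2: Convert E to consistent units (1 GPa = 1000 uN/um^2).
E = 130 GPa = 130000 uN/um^2
Step 3: Calculate tip deflection.
delta = F * L^3 / (3 * E * I)
delta = 31.3 * 100^3 / (3 * 130000 * 92.25)
delta = 0.87 um


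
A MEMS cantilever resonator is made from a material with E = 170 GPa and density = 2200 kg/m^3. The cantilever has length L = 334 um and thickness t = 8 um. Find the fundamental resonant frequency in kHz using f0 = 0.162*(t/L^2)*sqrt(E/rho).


Step 1: Convert units to SI.
t_SI = 8e-6 m, L_SI = 334e-6 m
Step 2: Calculate sqrt(E/rho).
sqrt(170e9 / 2200) = 8790.49 m/s
Step 3: Compute f0.
f0 = 0.162 * 8e-6 / (334e-6)^2 * 8790.49 = 102123.4 Hz = 102.12 kHz


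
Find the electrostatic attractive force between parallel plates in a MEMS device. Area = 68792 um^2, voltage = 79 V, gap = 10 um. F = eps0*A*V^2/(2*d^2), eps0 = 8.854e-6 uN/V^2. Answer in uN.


Step 1: Identify parameters.
eps0 = 8.854e-6 uN/V^2, A = 68792 um^2, V = 79 V, d = 10 um
Step 2: Compute V^2 = 79^2 = 6241
Step 3: Compute d^2 = 10^2 = 100
Step 4: F = 0.5 * 8.854e-6 * 68792 * 6241 / 100
F = 19.006 uN


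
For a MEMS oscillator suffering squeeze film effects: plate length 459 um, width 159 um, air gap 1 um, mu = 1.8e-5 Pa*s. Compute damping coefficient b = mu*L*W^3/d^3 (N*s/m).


Step 1: Convert to SI.
L = 459e-6 m, W = 159e-6 m, d = 1e-6 m
Step 2: W^3 = (159e-6)^3 = 4.02e-12 m^3
Step 3: d^3 = (1e-6)^3 = 1.00e-18 m^3
Step 4: b = 1.8e-5 * 459e-6 * 4.02e-12 / 1.00e-18
b = 3.32e-02 N*s/m


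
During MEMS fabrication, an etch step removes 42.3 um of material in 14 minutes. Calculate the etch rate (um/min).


Step 1: Etch rate = depth / time
Step 2: rate = 42.3 / 14
rate = 3.021 um/min


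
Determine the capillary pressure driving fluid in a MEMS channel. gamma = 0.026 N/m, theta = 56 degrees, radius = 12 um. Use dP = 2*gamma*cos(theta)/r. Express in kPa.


Step 1: cos(56 deg) = 0.5592
Step 2: Convert r to m: r = 12e-6 m
Step 3: dP = 2 * 0.026 * 0.5592 / 12e-6 = 2423.2 Pa
Step 4: Convert Pa to kPa (divide by 1000).
dP = 2.42 kPa


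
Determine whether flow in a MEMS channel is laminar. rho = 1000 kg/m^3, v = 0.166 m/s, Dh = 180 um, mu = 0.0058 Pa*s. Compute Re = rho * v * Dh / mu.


Step 1: Convert Dh to meters: Dh = 180e-6 m
Step 2: Re = rho * v * Dh / mu
Re = 1000 * 0.166 * 180e-6 / 0.0058
Re = 5.152
Since Re = 5.152 is below ~2300, the flow is laminar.


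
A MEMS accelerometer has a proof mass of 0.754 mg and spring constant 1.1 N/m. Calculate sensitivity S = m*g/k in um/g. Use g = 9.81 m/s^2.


Step 1: Convert mass: m = 0.754 mg = 7.54e-07 kg
Step 2: S = m * g / k = 7.54e-07 * 9.81 / 1.1
Step 3: S = 6.72e-06 m/g
Step 4: Convert to um/g: S = 6.724 um/g


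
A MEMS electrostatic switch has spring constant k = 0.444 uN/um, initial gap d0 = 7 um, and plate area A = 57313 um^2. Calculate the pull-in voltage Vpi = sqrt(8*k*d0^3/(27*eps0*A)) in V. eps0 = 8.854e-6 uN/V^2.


Step 1: Compute numerator: 8 * k * d0^3 = 8 * 0.444 * 7^3 = 1218.336
Step 2: Compute denominator: 27 * eps0 * A = 27 * 8.854e-6 * 57313 = 13.701131
Step 3: Vpi = sqrt(1218.336 / 13.701131)
Vpi = 9.43 V


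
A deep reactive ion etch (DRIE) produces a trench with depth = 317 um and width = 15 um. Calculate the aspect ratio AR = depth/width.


Step 1: AR = depth / width
Step 2: AR = 317 / 15
AR = 21.1


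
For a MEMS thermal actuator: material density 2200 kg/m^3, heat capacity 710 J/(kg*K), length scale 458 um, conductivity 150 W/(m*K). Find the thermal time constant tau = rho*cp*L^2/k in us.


Step 1: Convert L to m: L = 458e-6 m
Step 2: L^2 = (458e-6)^2 = 2.09764e-07 m^2
Step 3: tau = 2200 * 710 * 2.09764e-07 / 150 = 2.18434245e-03 s
Step 4: Convert to microseconds (multiply by 1e6).
tau = 2184.342 us


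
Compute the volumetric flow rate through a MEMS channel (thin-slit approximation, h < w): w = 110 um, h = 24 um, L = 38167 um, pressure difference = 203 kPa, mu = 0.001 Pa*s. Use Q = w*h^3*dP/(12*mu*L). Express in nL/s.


Step 1: Convert all dimensions to SI (meters).
w = 110e-6 m, h = 24e-6 m, L = 38167e-6 m, dP = 203e3 Pa
Step 2: Q = w * h^3 * dP / (12 * mu * L)
Q = 110e-6 * (24e-6)^3 * 203e3 / (12 * 0.001 * 38167e-6) = 6.739896e-10 m^3/s
Step 3: Convert Q from m^3/s to nL/s (1 m^3 = 1e12 nL, so multiply by 1e12).
Q = 673.99 nL/s


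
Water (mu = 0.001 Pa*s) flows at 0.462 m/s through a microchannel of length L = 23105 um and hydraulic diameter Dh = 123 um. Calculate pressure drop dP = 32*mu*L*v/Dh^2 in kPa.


Step 1: Convert to SI: L = 23105e-6 m, Dh = 123e-6 m
Step 2: dP = 32 * 0.001 * 23105e-6 * 0.462 / (123e-6)^2
Step 3: dP = 22578.12 Pa
Step 4: Convert to kPa: dP = 22.58 kPa


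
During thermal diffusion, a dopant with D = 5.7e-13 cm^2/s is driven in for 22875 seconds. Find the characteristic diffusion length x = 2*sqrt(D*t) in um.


Step 1: Compute D*t = 5.7e-13 * 22875 = 1.303875e-08 cm^2
Step 2: sqrt(D*t) = 1.14187e-04 cm
Step 3: x = 2 * 1.14187e-04 cm = 2.28374e-04 cm
Step 4: Convert to um (1 cm = 1e4 um): x = 2.284 um


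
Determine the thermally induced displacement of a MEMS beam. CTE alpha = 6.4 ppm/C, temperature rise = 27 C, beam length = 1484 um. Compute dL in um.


Step 1: Convert CTE: alpha = 6.4 ppm/C = 6.4e-6 /C
Step 2: dL = 6.4e-6 * 27 * 1484
dL = 0.2564 um


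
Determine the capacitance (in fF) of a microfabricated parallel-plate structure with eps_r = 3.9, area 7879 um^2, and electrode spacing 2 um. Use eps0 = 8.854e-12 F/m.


Step 1: Convert area to m^2: A = 7879e-12 m^2
Step 2: Convert gap to m: d = 2e-6 m
Step 3: C = eps0 * eps_r * A / d
C = 8.854e-12 * 3.9 * 7879e-12 / 2e-6
Step 4: Convert to fF (multiply by 1e15).
C = 136.03 fF


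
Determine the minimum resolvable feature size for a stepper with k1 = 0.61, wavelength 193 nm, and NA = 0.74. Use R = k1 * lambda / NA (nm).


Step 1: Identify values: k1 = 0.61, lambda = 193 nm, NA = 0.74
Step 2: R = k1 * lambda / NA
R = 0.61 * 193 / 0.74
R = 159.1 nm


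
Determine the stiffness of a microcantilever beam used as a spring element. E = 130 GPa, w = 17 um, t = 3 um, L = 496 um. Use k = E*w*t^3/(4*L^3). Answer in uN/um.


Step 1: Convert E to consistent units (1 GPa = 1000 uN/um^2).
E = 130 GPa = 130000 uN/um^2
Step 2: Compute t^3 = 3^3 = 27
Step 3: Compute L^3 = 496^3 = 122023936
Step 4: k = 130000 * 17 * 27 / (4 * 122023936)
k = 0.1223 uN/um


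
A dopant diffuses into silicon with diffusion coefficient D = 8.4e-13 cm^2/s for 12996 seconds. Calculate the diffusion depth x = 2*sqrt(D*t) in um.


Step 1: Compute D*t = 8.4e-13 * 12996 = 1.091664e-08 cm^2
Step 2: sqrt(D*t) = 1.0448e-04 cm
Step 3: x = 2 * 1.0448e-04 cm = 2.0896e-04 cm
Step 4: Convert to um (1 cm = 1e4 um): x = 2.09 um


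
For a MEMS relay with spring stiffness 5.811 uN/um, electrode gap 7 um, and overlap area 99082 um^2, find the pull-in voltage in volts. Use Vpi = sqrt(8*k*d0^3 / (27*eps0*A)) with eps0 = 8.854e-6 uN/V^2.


Step 1: Compute numerator: 8 * k * d0^3 = 8 * 5.811 * 7^3 = 15945.384
Step 2: Compute denominator: 27 * eps0 * A = 27 * 8.854e-6 * 99082 = 23.686345
Step 3: Vpi = sqrt(15945.384 / 23.686345)
Vpi = 25.95 V


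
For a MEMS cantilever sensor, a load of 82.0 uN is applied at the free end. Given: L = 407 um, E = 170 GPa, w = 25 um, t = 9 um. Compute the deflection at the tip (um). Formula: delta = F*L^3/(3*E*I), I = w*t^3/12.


Step 1: Calculate the second moment of area.
I = w * t^3 / 12 = 25 * 9^3 / 12 = 1518.75 um^4
Step 2: Convert E to consistent units (1 GPa = 1000 uN/um^2).
E = 170 GPa = 170000 uN/um^2
Step 3: Calculate tip deflection.
delta = F * L^3 / (3 * E * I)
delta = 82.0 * 407^3 / (3 * 170000 * 1518.75)
delta = 7.1374 um


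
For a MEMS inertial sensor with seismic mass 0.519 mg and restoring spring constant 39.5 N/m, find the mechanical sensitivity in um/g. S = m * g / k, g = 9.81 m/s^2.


Step 1: Convert mass: m = 0.519 mg = 5.19e-07 kg
Step 2: S = m * g / k = 5.19e-07 * 9.81 / 39.5
Step 3: S = 1.29e-07 m/g
Step 4: Convert to um/g: S = 0.129 um/g


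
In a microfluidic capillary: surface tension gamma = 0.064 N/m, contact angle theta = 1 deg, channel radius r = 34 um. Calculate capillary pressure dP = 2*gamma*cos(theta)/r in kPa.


Step 1: cos(1 deg) = 0.9998
Step 2: Convert r to m: r = 34e-6 m
Step 3: dP = 2 * 0.064 * 0.9998 / 34e-6 = 3764.0 Pa
Step 4: Convert Pa to kPa (divide by 1000).
dP = 3.76 kPa


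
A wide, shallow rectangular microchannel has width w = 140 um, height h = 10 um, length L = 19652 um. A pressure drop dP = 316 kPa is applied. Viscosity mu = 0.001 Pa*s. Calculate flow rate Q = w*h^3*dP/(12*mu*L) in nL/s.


Step 1: Convert all dimensions to SI (meters).
w = 140e-6 m, h = 10e-6 m, L = 19652e-6 m, dP = 316e3 Pa
Step 2: Q = w * h^3 * dP / (12 * mu * L)
Q = 140e-6 * (10e-6)^3 * 316e3 / (12 * 0.001 * 19652e-6) = 1.8759753e-10 m^3/s
Step 3: Convert Q from m^3/s to nL/s (1 m^3 = 1e12 nL, so multiply by 1e12).
Q = 187.598 nL/s


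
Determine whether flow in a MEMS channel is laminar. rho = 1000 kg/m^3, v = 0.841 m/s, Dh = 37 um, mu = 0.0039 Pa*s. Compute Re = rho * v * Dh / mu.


Step 1: Convert Dh to meters: Dh = 37e-6 m
Step 2: Re = rho * v * Dh / mu
Re = 1000 * 0.841 * 37e-6 / 0.0039
Re = 7.979
Since Re = 7.979 is below ~2300, the flow is laminar.


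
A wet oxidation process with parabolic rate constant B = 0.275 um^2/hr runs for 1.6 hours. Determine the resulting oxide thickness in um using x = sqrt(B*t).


Step 1: Compute B*t = 0.275 * 1.6 = 0.44
Step 2: x = sqrt(0.44)
x = 0.663 um


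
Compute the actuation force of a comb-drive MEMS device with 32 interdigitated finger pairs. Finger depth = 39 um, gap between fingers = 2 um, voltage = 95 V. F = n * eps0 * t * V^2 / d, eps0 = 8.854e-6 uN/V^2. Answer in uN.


Step 1: Parameters: n=32, eps0=8.854e-6 uN/V^2, t=39 um, V=95 V, d=2 um
Step 2: V^2 = 9025
Step 3: F = 32 * 8.854e-6 * 39 * 9025 / 2
F = 49.862 uN


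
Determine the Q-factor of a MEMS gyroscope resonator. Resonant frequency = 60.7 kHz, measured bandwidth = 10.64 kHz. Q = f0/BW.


Step 1: Q = f0 / bandwidth
Step 2: Q = 60.7 / 10.64
Q = 5.7


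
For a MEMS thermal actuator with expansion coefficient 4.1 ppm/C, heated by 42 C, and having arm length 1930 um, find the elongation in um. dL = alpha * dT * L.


Step 1: Convert CTE: alpha = 4.1 ppm/C = 4.1e-6 /C
Step 2: dL = 4.1e-6 * 42 * 1930
dL = 0.3323 um


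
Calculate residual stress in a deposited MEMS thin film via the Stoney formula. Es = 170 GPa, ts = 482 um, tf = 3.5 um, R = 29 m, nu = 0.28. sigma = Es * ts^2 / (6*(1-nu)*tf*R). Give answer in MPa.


Step 1: Compute numerator: Es * ts^2 = 170 * 482^2 = 39495080 (GPa*um^2)
Step 2: Compute denominator (R in um): 6*(1-nu)*tf*R = 6*0.72*3.5*29e6 = 438480000.0 (um^2)
Step 3: sigma (GPa) = 39495080 / 438480000.0 = 9.0073e-02 GPa
Step 4: Convert to MPa (x1000): sigma = 90.1 MPa


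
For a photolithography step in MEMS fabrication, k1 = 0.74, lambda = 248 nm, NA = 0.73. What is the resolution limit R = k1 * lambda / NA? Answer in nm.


Step 1: Identify values: k1 = 0.74, lambda = 248 nm, NA = 0.73
Step 2: R = k1 * lambda / NA
R = 0.74 * 248 / 0.73
R = 251.4 nm


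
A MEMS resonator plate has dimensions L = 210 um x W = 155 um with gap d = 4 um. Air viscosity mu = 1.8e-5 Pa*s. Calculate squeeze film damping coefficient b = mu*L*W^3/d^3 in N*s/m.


Step 1: Convert to SI.
L = 210e-6 m, W = 155e-6 m, d = 4e-6 m
Step 2: W^3 = (155e-6)^3 = 3.72e-12 m^3
Step 3: d^3 = (4e-6)^3 = 6.40e-17 m^3
Step 4: b = 1.8e-5 * 210e-6 * 3.72e-12 / 6.40e-17
b = 2.20e-04 N*s/m


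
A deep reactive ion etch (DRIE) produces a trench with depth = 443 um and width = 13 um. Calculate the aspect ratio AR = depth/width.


Step 1: AR = depth / width
Step 2: AR = 443 / 13
AR = 34.1


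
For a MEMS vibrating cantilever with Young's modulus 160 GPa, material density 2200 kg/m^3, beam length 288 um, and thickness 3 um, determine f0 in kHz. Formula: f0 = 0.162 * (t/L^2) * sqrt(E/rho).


Step 1: Convert units to SI.
t_SI = 3e-6 m, L_SI = 288e-6 m
Step 2: Calculate sqrt(E/rho).
sqrt(160e9 / 2200) = 8528.03 m/s
Step 3: Compute f0.
f0 = 0.162 * 3e-6 / (288e-6)^2 * 8528.03 = 49968.9 Hz = 49.97 kHz


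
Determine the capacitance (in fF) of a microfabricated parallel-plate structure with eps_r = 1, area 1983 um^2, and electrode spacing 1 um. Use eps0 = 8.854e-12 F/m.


Step 1: Convert area to m^2: A = 1983e-12 m^2
Step 2: Convert gap to m: d = 1e-6 m
Step 3: C = eps0 * eps_r * A / d
C = 8.854e-12 * 1 * 1983e-12 / 1e-6
Step 4: Convert to fF (multiply by 1e15).
C = 17.56 fF


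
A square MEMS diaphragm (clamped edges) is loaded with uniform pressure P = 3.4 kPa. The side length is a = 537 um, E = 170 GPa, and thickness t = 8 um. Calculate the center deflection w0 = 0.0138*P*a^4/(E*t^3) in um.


Step 1: Convert pressure to compatible units (E is in GPa, so P in GPa).
P = 3.4 kPa = 3.4e-6 GPa
Step 2: Compute numerator: 0.0138 * P * a^4.
a^4 = 537^4 = 83156680161
numerator = 0.0138 * 3.4e-6 * 83156680161 = 3.9017e+03
Step 3: Compute denominator: E * t^3 = 170 * 8^3 = 87040
Step 4: w0 = numerator / denominator = 3.9017e+03 / 87040 = 0.0448 um


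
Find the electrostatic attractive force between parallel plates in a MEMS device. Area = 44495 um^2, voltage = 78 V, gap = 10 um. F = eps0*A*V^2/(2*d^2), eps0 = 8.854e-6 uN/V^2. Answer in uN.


Step 1: Identify parameters.
eps0 = 8.854e-6 uN/V^2, A = 44495 um^2, V = 78 V, d = 10 um
Step 2: Compute V^2 = 78^2 = 6084
Step 3: Compute d^2 = 10^2 = 100
Step 4: F = 0.5 * 8.854e-6 * 44495 * 6084 / 100
F = 11.984 uN


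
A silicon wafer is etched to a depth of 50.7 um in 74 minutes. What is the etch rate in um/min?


Step 1: Etch rate = depth / time
Step 2: rate = 50.7 / 74
rate = 0.685 um/min


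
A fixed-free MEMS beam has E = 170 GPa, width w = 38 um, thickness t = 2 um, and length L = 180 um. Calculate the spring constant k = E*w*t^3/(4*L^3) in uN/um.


Step 1: Convert E to consistent units (1 GPa = 1000 uN/um^2).
E = 170 GPa = 170000 uN/um^2
Step 2: Compute t^3 = 2^3 = 8
Step 3: Compute L^3 = 180^3 = 5832000
Step 4: k = 170000 * 38 * 8 / (4 * 5832000)
k = 2.2154 uN/um


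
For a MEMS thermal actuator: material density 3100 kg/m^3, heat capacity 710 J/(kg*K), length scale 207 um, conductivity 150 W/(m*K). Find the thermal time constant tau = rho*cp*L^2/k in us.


Step 1: Convert L to m: L = 207e-6 m
Step 2: L^2 = (207e-6)^2 = 4.2849e-08 m^2
Step 3: tau = 3100 * 710 * 4.2849e-08 / 150 = 6.2873766e-04 s
Step 4: Convert to microseconds (multiply by 1e6).
tau = 628.738 us


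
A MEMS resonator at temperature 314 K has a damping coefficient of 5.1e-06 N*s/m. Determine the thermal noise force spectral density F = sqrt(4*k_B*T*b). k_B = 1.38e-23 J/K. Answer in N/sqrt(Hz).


Step 1: Compute 4 * k_B * T * b
= 4 * 1.38e-23 * 314 * 5.1e-06
= 8.8397e-26 N^2/Hz
Step 2: F_noise = sqrt(8.8397e-26)
F_noise = 2.97e-13 N/sqrt(Hz)


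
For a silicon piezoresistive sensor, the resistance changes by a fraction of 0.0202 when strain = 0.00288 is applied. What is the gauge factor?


Step 1: Identify values.
dR/R = 0.0202, strain = 0.00288
Step 2: GF = (dR/R) / strain = 0.0202 / 0.00288
GF = 7.0


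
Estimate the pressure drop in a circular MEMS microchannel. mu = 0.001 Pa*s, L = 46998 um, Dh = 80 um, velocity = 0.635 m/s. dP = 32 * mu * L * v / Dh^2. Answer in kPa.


Step 1: Convert to SI: L = 46998e-6 m, Dh = 80e-6 m
Step 2: dP = 32 * 0.001 * 46998e-6 * 0.635 / (80e-6)^2
Step 3: dP = 149218.65 Pa
Step 4: Convert to kPa: dP = 149.22 kPa


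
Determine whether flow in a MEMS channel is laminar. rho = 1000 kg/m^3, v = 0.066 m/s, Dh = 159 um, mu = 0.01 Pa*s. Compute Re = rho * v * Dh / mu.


Step 1: Convert Dh to meters: Dh = 159e-6 m
Step 2: Re = rho * v * Dh / mu
Re = 1000 * 0.066 * 159e-6 / 0.01
Re = 1.049
Since Re = 1.049 is below ~2300, the flow is laminar.


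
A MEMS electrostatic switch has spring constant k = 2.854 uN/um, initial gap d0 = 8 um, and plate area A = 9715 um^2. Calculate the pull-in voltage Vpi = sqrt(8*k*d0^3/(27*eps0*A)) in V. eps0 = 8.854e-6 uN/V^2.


Step 1: Compute numerator: 8 * k * d0^3 = 8 * 2.854 * 8^3 = 11689.984
Step 2: Compute denominator: 27 * eps0 * A = 27 * 8.854e-6 * 9715 = 2.322448
Step 3: Vpi = sqrt(11689.984 / 2.322448)
Vpi = 70.95 V


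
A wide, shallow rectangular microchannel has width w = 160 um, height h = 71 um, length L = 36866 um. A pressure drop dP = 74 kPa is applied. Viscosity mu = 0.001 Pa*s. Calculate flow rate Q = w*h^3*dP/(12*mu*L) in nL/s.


Step 1: Convert all dimensions to SI (meters).
w = 160e-6 m, h = 71e-6 m, L = 36866e-6 m, dP = 74e3 Pa
Step 2: Q = w * h^3 * dP / (12 * mu * L)
Q = 160e-6 * (71e-6)^3 * 74e3 / (12 * 0.001 * 36866e-6) = 9.57898479e-09 m^3/s
Step 3: Convert Q from m^3/s to nL/s (1 m^3 = 1e12 nL, so multiply by 1e12).
Q = 9578.985 nL/s


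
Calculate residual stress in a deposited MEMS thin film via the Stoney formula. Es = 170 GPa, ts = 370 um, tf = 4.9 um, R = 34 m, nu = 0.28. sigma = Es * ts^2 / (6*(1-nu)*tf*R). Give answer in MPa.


Step 1: Compute numerator: Es * ts^2 = 170 * 370^2 = 23273000 (GPa*um^2)
Step 2: Compute denominator (R in um): 6*(1-nu)*tf*R = 6*0.72*4.9*34e6 = 719712000.0 (um^2)
Step 3: sigma (GPa) = 23273000 / 719712000.0 = 3.2337e-02 GPa
Step 4: Convert to MPa (x1000): sigma = 32.3 MPa


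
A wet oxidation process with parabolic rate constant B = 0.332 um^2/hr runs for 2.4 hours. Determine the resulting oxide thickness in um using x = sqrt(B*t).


Step 1: Compute B*t = 0.332 * 2.4 = 0.7968
Step 2: x = sqrt(0.7968)
x = 0.893 um


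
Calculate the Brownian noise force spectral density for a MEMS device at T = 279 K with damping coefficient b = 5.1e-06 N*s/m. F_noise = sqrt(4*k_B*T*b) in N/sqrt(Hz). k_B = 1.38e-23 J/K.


Step 1: Compute 4 * k_B * T * b
= 4 * 1.38e-23 * 279 * 5.1e-06
= 7.8544e-26 N^2/Hz
Step 2: F_noise = sqrt(7.8544e-26)
F_noise = 2.80e-13 N/sqrt(Hz)


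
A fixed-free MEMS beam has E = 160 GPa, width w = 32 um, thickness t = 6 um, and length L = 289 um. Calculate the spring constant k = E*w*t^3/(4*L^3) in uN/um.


Step 1: Convert E to consistent units (1 GPa = 1000 uN/um^2).
E = 160 GPa = 160000 uN/um^2
Step 2: Compute t^3 = 6^3 = 216
Step 3: Compute L^3 = 289^3 = 24137569
Step 4: k = 160000 * 32 * 216 / (4 * 24137569)
k = 11.4543 uN/um


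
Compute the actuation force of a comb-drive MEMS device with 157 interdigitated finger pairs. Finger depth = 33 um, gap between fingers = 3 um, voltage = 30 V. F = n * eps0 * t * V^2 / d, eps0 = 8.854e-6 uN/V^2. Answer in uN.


Step 1: Parameters: n=157, eps0=8.854e-6 uN/V^2, t=33 um, V=30 V, d=3 um
Step 2: V^2 = 900
Step 3: F = 157 * 8.854e-6 * 33 * 900 / 3
F = 13.762 uN


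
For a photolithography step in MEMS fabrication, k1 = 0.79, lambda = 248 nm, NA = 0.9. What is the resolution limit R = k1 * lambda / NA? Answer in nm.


Step 1: Identify values: k1 = 0.79, lambda = 248 nm, NA = 0.9
Step 2: R = k1 * lambda / NA
R = 0.79 * 248 / 0.9
R = 217.7 nm


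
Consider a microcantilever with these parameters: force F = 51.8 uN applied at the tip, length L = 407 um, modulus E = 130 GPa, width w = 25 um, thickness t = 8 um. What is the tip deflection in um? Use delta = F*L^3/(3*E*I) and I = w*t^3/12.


Step 1: Calculate the second moment of area.
I = w * t^3 / 12 = 25 * 8^3 / 12 = 1066.6667 um^4
Step 2: Convert E to consistent units (1 GPa = 1000 uN/um^2).
E = 130 GPa = 130000 uN/um^2
Step 3: Calculate tip deflection.
delta = F * L^3 / (3 * E * I)
delta = 51.8 * 407^3 / (3 * 130000 * 1066.6667)
delta = 8.395 um


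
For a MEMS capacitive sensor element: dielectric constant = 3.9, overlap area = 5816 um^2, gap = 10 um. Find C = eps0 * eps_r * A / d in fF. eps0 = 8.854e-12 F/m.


Step 1: Convert area to m^2: A = 5816e-12 m^2
Step 2: Convert gap to m: d = 10e-6 m
Step 3: C = eps0 * eps_r * A / d
C = 8.854e-12 * 3.9 * 5816e-12 / 10e-6
Step 4: Convert to fF (multiply by 1e15).
C = 20.08 fF


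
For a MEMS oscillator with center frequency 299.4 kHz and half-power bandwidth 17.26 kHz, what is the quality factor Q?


Step 1: Q = f0 / bandwidth
Step 2: Q = 299.4 / 17.26
Q = 17.3


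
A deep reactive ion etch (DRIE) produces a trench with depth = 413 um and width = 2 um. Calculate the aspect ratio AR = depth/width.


Step 1: AR = depth / width
Step 2: AR = 413 / 2
AR = 206.5


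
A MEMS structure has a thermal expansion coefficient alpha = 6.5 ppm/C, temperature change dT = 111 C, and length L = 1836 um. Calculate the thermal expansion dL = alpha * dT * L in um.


Step 1: Convert CTE: alpha = 6.5 ppm/C = 6.5e-6 /C
Step 2: dL = 6.5e-6 * 111 * 1836
dL = 1.3247 um


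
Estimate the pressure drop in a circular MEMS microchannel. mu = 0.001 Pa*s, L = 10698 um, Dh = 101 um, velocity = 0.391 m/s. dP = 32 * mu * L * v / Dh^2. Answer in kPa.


Step 1: Convert to SI: L = 10698e-6 m, Dh = 101e-6 m
Step 2: dP = 32 * 0.001 * 10698e-6 * 0.391 / (101e-6)^2
Step 3: dP = 13121.59 Pa
Step 4: Convert to kPa: dP = 13.12 kPa


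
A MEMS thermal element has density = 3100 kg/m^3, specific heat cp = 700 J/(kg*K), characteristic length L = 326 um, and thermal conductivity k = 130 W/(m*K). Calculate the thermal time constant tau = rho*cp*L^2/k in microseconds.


Step 1: Convert L to m: L = 326e-6 m
Step 2: L^2 = (326e-6)^2 = 1.06276e-07 m^2
Step 3: tau = 3100 * 700 * 1.06276e-07 / 130 = 1.77399169e-03 s
Step 4: Convert to microseconds (multiply by 1e6).
tau = 1773.992 us


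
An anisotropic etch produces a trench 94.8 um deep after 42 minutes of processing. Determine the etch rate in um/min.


Step 1: Etch rate = depth / time
Step 2: rate = 94.8 / 42
rate = 2.257 um/min


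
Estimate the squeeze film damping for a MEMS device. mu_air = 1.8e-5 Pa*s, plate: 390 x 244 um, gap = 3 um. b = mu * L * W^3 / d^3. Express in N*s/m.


Step 1: Convert to SI.
L = 390e-6 m, W = 244e-6 m, d = 3e-6 m
Step 2: W^3 = (244e-6)^3 = 1.45e-11 m^3
Step 3: d^3 = (3e-6)^3 = 2.70e-17 m^3
Step 4: b = 1.8e-5 * 390e-6 * 1.45e-11 / 2.70e-17
b = 3.78e-03 N*s/m


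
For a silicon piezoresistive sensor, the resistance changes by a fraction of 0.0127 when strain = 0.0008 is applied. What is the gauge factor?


Step 1: Identify values.
dR/R = 0.0127, strain = 0.0008
Step 2: GF = (dR/R) / strain = 0.0127 / 0.0008
GF = 15.9


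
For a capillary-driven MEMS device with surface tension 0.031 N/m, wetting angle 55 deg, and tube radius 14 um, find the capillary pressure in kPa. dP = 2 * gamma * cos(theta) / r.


Step 1: cos(55 deg) = 0.5736
Step 2: Convert r to m: r = 14e-6 m
Step 3: dP = 2 * 0.031 * 0.5736 / 14e-6 = 2540.2 Pa
Step 4: Convert Pa to kPa (divide by 1000).
dP = 2.54 kPa


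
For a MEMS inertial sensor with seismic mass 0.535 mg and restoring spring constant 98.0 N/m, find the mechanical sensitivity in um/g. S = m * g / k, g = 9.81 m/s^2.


Step 1: Convert mass: m = 0.535 mg = 5.35e-07 kg
Step 2: S = m * g / k = 5.35e-07 * 9.81 / 98.0
Step 3: S = 5.36e-08 m/g
Step 4: Convert to um/g: S = 0.054 um/g


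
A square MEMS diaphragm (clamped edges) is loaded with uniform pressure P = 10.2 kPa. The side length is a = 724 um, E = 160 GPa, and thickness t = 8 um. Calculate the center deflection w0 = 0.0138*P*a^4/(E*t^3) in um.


Step 1: Convert pressure to compatible units (E is in GPa, so P in GPa).
P = 10.2 kPa = 10.2e-6 GPa
Step 2: Compute numerator: 0.0138 * P * a^4.
a^4 = 724^4 = 274760478976
numerator = 0.0138 * 10.2e-6 * 274760478976 = 3.86753e+04
Step 3: Compute denominator: E * t^3 = 160 * 8^3 = 81920
Step 4: w0 = numerator / denominator = 3.86753e+04 / 81920 = 0.4721 um


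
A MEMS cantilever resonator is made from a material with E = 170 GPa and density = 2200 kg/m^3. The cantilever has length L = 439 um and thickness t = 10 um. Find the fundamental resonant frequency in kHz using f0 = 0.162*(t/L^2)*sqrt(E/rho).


Step 1: Convert units to SI.
t_SI = 10e-6 m, L_SI = 439e-6 m
Step 2: Calculate sqrt(E/rho).
sqrt(170e9 / 2200) = 8790.49 m/s
Step 3: Compute f0.
f0 = 0.162 * 10e-6 / (439e-6)^2 * 8790.49 = 73892.3 Hz = 73.89 kHz


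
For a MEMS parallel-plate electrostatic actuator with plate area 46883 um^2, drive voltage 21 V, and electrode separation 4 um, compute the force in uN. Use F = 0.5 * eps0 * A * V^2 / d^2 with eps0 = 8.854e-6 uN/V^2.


Step 1: Identify parameters.
eps0 = 8.854e-6 uN/V^2, A = 46883 um^2, V = 21 V, d = 4 um
Step 2: Compute V^2 = 21^2 = 441
Step 3: Compute d^2 = 4^2 = 16
Step 4: F = 0.5 * 8.854e-6 * 46883 * 441 / 16
F = 5.721 uN


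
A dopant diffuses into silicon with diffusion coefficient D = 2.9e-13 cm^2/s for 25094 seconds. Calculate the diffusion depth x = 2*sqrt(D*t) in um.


Step 1: Compute D*t = 2.9e-13 * 25094 = 7.27726e-09 cm^2
Step 2: sqrt(D*t) = 8.53069e-05 cm
Step 3: x = 2 * 8.53069e-05 cm = 1.706138e-04 cm
Step 4: Convert to um (1 cm = 1e4 um): x = 1.706 um


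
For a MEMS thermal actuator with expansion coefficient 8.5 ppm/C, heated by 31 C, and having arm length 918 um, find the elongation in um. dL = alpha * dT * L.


Step 1: Convert CTE: alpha = 8.5 ppm/C = 8.5e-6 /C
Step 2: dL = 8.5e-6 * 31 * 918
dL = 0.2419 um


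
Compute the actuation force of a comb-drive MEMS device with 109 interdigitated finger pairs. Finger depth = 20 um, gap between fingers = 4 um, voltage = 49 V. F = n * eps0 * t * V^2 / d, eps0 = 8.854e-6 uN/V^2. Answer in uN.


Step 1: Parameters: n=109, eps0=8.854e-6 uN/V^2, t=20 um, V=49 V, d=4 um
Step 2: V^2 = 2401
Step 3: F = 109 * 8.854e-6 * 20 * 2401 / 4
F = 11.586 uN


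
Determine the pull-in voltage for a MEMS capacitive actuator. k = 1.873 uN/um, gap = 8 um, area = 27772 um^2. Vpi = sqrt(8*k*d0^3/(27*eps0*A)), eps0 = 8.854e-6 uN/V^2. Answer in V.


Step 1: Compute numerator: 8 * k * d0^3 = 8 * 1.873 * 8^3 = 7671.808
Step 2: Compute denominator: 27 * eps0 * A = 27 * 8.854e-6 * 27772 = 6.639119
Step 3: Vpi = sqrt(7671.808 / 6.639119)
Vpi = 33.99 V
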